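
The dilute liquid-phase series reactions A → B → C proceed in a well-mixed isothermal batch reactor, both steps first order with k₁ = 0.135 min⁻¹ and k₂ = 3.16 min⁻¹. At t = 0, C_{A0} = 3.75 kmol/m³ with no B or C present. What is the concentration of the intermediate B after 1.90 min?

0.129 kmol/m³

The intermediate concentration in a first-order A→B→C sequence is C_B = k₁C_{A0}(e^(−k₁t) − e^(−k₂t))/(k₂−k₁).
e^(−k₁t) = e^(−0.135×1.90) = e^(−0.2565) = 0.7738; e^(−k₂t) = e^(−6.004) = 0.002469.
C_B = 0.135×3.75/(3.16−0.135) × (0.7738−0.002469) = 0.1674×0.7713 = 0.1291 kmol/m³.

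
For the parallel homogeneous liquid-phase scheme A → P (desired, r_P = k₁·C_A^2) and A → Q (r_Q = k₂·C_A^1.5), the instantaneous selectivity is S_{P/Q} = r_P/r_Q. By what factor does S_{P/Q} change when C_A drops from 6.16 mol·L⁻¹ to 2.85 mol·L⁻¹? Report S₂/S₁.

S_{P/Q} = (k₁/k₂)·C_A^0.5, so S₂/S₁ = (C_{A,2}/C_{A,1})^0.5.
= (2.85/6.16)^0.5 = (0.4627)^0.5 = 0.680.
Selectivity toward P falls as C_A falls — high-concentration operation is favoured.

0.680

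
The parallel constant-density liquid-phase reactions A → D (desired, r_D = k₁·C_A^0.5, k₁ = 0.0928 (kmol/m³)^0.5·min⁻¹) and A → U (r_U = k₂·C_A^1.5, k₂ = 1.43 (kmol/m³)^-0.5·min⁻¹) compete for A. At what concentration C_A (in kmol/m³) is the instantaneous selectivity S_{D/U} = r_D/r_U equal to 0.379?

S_{D/U} = (k₁/k₂)·C_A⁻¹ ⇒ C_A = (S·k₂/k₁)^(-1).
= (0.379×1.43/0.0928)^(-1) = (5.840)^(-1) = 0.171 kmol/m³.

0.171 kmol/m³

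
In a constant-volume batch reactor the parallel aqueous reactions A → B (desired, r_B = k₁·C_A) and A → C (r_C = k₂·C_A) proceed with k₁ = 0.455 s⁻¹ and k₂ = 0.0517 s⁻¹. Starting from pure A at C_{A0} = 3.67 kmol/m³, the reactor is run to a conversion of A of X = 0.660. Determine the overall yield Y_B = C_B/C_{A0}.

0.593

C_A = C_{A0}(1−X) = 1.248 kmol/m³.
Both paths are first order in A, so the instantaneous fraction to B is constant: dC_B/d(−C_A) = k₁/(k₁+k₂) = 0.8980.
C_B = 0.8980·(C_{A0}−C_A) = 0.8980×2.422 = 2.18 kmol/m³.
Y_B = C_B/C_{A0} = 2.175/3.67 = 0.593.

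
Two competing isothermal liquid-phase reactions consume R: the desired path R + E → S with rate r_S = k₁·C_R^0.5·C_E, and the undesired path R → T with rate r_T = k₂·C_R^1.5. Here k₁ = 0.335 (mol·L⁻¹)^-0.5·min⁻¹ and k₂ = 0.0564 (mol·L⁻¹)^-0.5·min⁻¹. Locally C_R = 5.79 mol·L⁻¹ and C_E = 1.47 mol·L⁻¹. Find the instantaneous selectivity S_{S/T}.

1.51

S_{S/T} = r_S/r_T = (k₁·C_R^0.5·C_E)/(k₂·C_R^1.5) = (k₁/k₂)·C_R⁻¹·C_E.
= (0.335×5.790^0.5×1.470) / (0.0564×5.790^1.5) = 1.185/0.7858 = 1.51.
The undesired path is higher order in R, so low C_R (CSTR or dilute feed) favours S.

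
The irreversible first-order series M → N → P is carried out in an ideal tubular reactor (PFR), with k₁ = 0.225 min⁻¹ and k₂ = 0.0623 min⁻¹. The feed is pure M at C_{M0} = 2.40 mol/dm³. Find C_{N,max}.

1.47 mol/dm³

For a first-order series the maximum intermediate yield is C_{N,max}/C_{M0} = (k₁/k₂)^[k₂/(k₂−k₁)].
= (0.225/0.0623)^(0.0623/(0.0623−0.225)) = (3.612)^(-0.3829) = 0.6116.
C_{N,max} = 0.6116×2.40 = 1.47 mol/dm³.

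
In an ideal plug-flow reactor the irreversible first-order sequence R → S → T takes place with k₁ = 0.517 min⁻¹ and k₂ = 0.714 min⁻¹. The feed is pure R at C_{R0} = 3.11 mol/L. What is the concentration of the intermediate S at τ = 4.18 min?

Solving the coupled first-order balances gives C_S(τ) = [k₁/(k₂−k₁)]·C_{R0}·(e^(−k₁τ) − e^(−k₂τ)).
e^(−k₁τ) = e^(−0.517×4.18) = e^(−2.161) = 0.1152; e^(−k₂τ) = e^(−2.985) = 0.05056.
C_S = 0.517×3.11/(0.714−0.517) × (0.1152−0.05056) = 8.162×0.06464 = 0.5276 mol/L.

0.528 mol/L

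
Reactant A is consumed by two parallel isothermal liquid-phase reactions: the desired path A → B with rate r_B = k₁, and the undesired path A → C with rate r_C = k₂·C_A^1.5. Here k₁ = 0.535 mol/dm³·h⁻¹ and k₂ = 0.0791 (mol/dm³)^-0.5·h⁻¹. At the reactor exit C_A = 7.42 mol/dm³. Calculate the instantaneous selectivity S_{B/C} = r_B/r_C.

0.335

S_{B/C} = r_B/r_C = (k₁)/(k₂·C_A^1.5) = (k₁/k₂)·C_A^-1.5.
= (0.535) / (0.0791×7.420^1.5) = 0.5350/1.599 = 0.335.
The undesired path is higher order in A, so low C_A (CSTR or dilute feed) favours B.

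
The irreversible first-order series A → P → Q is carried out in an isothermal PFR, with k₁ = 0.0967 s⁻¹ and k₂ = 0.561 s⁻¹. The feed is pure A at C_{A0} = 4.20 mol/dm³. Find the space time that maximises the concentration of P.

3.79 s

For first-order series the maximum of C_P occurs at τ_opt = ln(k₂/k₁)/(k₂−k₁).
= ln(0.561/0.0967)/(0.561−0.0967) = ln(5.801)/0.4643 = 1.758/0.4643 = 3.79 s.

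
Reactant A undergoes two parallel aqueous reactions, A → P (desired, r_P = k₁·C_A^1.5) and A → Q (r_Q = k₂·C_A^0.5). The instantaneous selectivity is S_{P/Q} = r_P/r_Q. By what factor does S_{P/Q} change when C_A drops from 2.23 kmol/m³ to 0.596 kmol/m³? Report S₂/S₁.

0.267

S_{P/Q} = (k₁/k₂)·C_A, so S₂/S₁ = (C_{A,2}/C_{A,1}).
= 0.596/2.23 = 0.267.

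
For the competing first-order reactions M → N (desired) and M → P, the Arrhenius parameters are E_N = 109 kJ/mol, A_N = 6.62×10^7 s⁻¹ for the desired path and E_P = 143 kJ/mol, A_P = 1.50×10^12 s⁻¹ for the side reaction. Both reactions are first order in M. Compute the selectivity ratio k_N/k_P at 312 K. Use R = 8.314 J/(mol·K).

21.7

Since both paths have the same order in M, the concentration cancels and S_{N/P} = k_N/k_P = (A_N/A_P)·exp[(E_P−E_N)/(RT)].
(E_P−E_N)/(RT) = (143−109)×10³/(8.314×312) = 34000/2594 = 13.11.
k_N/k_P = (6.62×10^7/1.50×10^12)·exp(13.11) = 4.413×10^-5 × 4.925×10^5 = 21.7.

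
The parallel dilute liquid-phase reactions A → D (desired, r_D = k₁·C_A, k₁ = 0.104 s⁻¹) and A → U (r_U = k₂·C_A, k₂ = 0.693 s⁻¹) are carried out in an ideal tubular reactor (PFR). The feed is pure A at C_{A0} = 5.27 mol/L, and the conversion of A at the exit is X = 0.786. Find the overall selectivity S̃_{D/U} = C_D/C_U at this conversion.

C_A = C_{A0}(1−X) = 1.128 mol/L.
Both paths are first order in A, so the instantaneous fraction to D is constant: dC_D/d(−C_A) = k₁/(k₁+k₂) = 0.1305.
C_D = 0.1305·(C_{A0}−C_A) = 0.1305×4.142 = 0.541 mol/L.
C_U = (C_{A0}−C_A)−C_D = 3.602 mol/L; S̃_{D/U} = 0.5405/3.602 = 0.150.

0.150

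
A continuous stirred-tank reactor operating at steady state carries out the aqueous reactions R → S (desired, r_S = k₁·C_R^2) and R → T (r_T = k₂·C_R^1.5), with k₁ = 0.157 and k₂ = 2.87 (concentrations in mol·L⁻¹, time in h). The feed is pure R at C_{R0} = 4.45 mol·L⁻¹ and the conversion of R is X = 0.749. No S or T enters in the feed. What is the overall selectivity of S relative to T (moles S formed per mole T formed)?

Exit C_R = C_{R0}(1−X) = 4.45×0.251 = 1.117 mol·L⁻¹.
Rates in a CSTR are evaluated at the outlet concentration: r_S = 0.157×1.117^2 = 0.1959, r_T = 2.87×1.117^1.5 = 3.388.
Overall selectivity = C_S/C_T = r_Sτ/(r_Tτ) = r_S/r_T = 0.0578.

0.0578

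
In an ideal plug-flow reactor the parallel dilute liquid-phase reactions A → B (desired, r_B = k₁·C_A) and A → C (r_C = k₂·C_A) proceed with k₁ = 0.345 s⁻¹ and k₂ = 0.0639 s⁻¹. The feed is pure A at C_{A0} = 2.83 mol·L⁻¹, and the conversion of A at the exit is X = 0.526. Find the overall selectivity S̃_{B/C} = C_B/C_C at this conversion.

5.40

C_A = C_{A0}(1−X) = 1.341 mol·L⁻¹.
Both paths are first order in A, so the instantaneous fraction to B is constant: dC_B/d(−C_A) = k₁/(k₁+k₂) = 0.8437.
C_B = 0.8437·(C_{A0}−C_A) = 0.8437×1.489 = 1.26 mol·L⁻¹.
C_C = (C_{A0}−C_A)−C_B = 0.2326 mol·L⁻¹; S̃_{B/C} = 1.256/0.2326 = 5.40.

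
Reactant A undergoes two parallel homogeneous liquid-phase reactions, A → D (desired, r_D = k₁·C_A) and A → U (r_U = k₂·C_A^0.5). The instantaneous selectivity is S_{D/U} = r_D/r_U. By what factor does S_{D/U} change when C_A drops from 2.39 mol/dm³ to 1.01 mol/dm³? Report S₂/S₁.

S_{D/U} = (k₁/k₂)·C_A^0.5, so S₂/S₁ = (C_{A,2}/C_{A,1})^0.5.
= (1.01/2.39)^0.5 = (0.4226)^0.5 = 0.650.
Selectivity toward D falls as C_A falls — high-concentration operation is favoured.

0.650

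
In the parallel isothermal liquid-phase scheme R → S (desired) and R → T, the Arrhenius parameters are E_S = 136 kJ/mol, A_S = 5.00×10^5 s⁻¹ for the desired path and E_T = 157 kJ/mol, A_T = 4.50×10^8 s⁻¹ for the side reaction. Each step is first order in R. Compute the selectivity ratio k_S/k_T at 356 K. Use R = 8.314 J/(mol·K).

1.34

Since both paths have the same order in R, the concentration cancels and S_{S/T} = k_S/k_T = (A_S/A_T)·exp[(E_T−E_S)/(RT)].
(E_T−E_S)/(RT) = (157−136)×10³/(8.314×356) = 21000/2960 = 7.095.
k_S/k_T = (5.00×10^5/4.50×10^8)·exp(7.095) = 0.001111 × 1206 = 1.34.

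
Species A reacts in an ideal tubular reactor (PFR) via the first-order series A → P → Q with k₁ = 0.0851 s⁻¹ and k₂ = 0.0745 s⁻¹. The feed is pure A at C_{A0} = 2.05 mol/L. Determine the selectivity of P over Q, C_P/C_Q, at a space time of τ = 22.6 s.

For first-order series with pure A initially, C_P(τ) = k₁C_{A0}/(k₂−k₁)·(e^(−k₁τ) − e^(−k₂τ)).
e^(−k₁τ) = e^(−0.0851×22.6) = e^(−1.923) = 0.1461; e^(−k₂τ) = e^(−1.684) = 0.1857.
C_P = 0.0851×2.05/(0.0745−0.0851) × (0.1461−0.1857) = (-16.46)×(-0.03956) = 0.6510 mol/L.
C_A = C_{A0}e^(−k₁τ) = 0.2996 mol/L, so C_Q = C_{A0}−C_A−C_P = 1.099 mol/L; C_P/C_Q = 0.592.

0.592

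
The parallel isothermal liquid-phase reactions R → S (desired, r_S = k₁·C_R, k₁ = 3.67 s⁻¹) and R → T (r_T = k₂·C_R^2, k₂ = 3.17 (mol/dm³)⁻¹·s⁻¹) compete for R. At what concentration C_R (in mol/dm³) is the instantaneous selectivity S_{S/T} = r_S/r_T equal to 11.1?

0.104 mol/dm³

S_{S/T} = (k₁/k₂)·C_R⁻¹ ⇒ C_R = (S·k₂/k₁)^(-1).
= (11.1×3.17/3.67)^(-1) = (9.588)^(-1) = 0.104 mol/dm³.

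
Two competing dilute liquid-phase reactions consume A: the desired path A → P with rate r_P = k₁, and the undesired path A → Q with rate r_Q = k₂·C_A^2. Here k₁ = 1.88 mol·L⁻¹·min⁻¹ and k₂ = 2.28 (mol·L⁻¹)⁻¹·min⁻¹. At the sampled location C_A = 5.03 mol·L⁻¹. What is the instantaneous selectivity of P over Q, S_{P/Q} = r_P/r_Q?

S_{P/Q} = r_P/r_Q = (k₁)/(k₂·C_A^2) = (k₁/k₂)·C_A^-2.
= (1.88) / (2.28×5.030^2) = 1.880/57.69 = 0.0326.

0.0326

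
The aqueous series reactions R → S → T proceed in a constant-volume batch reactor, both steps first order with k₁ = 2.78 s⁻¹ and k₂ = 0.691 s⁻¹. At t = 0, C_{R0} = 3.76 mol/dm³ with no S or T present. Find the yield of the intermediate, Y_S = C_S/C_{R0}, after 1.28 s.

0.512

Solving the coupled first-order balances gives C_S(t) = [k₁/(k₂−k₁)]·C_{R0}·(e^(−k₁t) − e^(−k₂t)).
e^(−k₁t) = e^(−2.78×1.28) = e^(−3.558) = 0.02848; e^(−k₂t) = e^(−0.8845) = 0.4129.
C_S = 2.78×3.76/(0.691−2.78) × (0.02848−0.4129) = (-5.004)×(-0.3844) = 1.924 mol/dm³.
Y_S = C_S/C_{R0} = 1.924/3.76 = 0.512.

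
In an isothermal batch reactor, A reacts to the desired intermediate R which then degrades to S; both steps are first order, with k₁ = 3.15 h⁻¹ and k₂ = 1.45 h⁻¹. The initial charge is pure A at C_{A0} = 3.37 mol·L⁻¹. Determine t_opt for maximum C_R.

0.456 h

The intermediate peaks when r₁ = r₂, i.e. k₁e^(−k₁t) = k₂e^(−k₂t), giving t_opt = ln(k₂/k₁)/(k₂−k₁).
= ln(1.45/3.15)/(1.45−3.15) = ln(0.4603)/-1.700 = -0.7758/-1.700 = 0.456 h.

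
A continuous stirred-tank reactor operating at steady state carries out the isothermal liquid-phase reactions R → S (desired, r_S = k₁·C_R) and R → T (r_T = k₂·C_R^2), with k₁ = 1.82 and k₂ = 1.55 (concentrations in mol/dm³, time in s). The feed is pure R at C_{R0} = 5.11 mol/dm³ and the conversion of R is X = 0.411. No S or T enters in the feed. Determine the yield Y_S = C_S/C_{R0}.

0.115

Exit C_R = C_{R0}(1−X) = 5.11×0.589 = 3.010 mol/dm³.
Rates in a CSTR are evaluated at the outlet concentration: r_S = 1.82×3.010 = 5.478, r_T = 1.55×3.010^2 = 14.04.
Fraction of consumed R going to S: r_S/(r_S+r_T) = 0.2806.
C_S = 0.2806·C_{R0}·X = 0.2806×5.11×0.411 = 0.589 mol/dm³; Y_S = C_S/C_{R0} = 0.115.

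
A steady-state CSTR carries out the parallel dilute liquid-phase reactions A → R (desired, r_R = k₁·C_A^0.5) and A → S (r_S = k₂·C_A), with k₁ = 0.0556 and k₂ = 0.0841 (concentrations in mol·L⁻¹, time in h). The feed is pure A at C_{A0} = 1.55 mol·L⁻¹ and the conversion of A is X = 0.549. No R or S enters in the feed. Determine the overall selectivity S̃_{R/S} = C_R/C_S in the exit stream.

0.791

Exit C_A = C_{A0}(1−X) = 1.55×0.451 = 0.6990 mol·L⁻¹.
Rates in a CSTR are evaluated at the outlet concentration: r_R = 0.0556×0.6990^0.5 = 0.04649, r_S = 0.0841×0.6990 = 0.05879.
Overall selectivity = C_R/C_S = r_Rτ/(r_Sτ) = r_R/r_S = 0.791.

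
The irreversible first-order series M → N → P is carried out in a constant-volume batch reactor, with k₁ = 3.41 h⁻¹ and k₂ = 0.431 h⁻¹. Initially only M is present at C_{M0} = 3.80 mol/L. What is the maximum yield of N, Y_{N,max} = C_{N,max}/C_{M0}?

For a first-order series the maximum intermediate yield is C_{N,max}/C_{M0} = (k₁/k₂)^[k₂/(k₂−k₁)].
= (3.41/0.431)^(0.431/(0.431−3.41)) = (7.912)^(-0.1447) = 0.7414.

0.741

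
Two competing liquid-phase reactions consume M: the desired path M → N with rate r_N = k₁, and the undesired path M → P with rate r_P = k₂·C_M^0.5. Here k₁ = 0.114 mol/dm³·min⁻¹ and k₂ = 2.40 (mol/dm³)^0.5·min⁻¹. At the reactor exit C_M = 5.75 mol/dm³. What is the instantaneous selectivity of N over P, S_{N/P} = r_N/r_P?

0.0198

S_{N/P} = r_N/r_P = (k₁)/(k₂·C_M^0.5) = (k₁/k₂)·C_M^-0.5.
= (0.114) / (2.40×5.750^0.5) = 0.1140/5.755 = 0.0198.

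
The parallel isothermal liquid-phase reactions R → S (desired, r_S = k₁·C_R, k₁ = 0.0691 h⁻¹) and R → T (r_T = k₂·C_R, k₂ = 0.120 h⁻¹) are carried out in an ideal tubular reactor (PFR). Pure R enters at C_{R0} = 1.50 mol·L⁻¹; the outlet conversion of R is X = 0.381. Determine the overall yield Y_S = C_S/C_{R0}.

C_R = C_{R0}(1−X) = 0.9285 mol·L⁻¹.
Both paths are first order in R, so the instantaneous fraction to S is constant: dC_S/d(−C_R) = k₁/(k₁+k₂) = 0.3654.
C_S = 0.3654·(C_{R0}−C_R) = 0.3654×0.5715 = 0.209 mol·L⁻¹.
Y_S = C_S/C_{R0} = 0.2088/1.50 = 0.139.

0.139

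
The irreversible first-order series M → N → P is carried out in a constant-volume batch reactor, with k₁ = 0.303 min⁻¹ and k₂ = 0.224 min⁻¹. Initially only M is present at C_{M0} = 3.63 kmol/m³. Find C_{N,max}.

For a first-order series the maximum intermediate yield is C_{N,max}/C_{M0} = (k₁/k₂)^[k₂/(k₂−k₁)].
= (0.303/0.224)^(0.224/(0.224−0.303)) = (1.353)^(-2.835) = 0.4246.
C_{N,max} = 0.4246×3.63 = 1.54 kmol/m³.

1.54 kmol/m³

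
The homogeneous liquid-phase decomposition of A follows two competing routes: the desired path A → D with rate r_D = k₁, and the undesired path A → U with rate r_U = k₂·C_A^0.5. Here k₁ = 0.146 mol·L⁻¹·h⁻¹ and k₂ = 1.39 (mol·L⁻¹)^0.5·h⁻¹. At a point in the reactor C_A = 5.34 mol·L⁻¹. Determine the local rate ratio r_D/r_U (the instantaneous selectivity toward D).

0.0455

S_{D/U} = r_D/r_U = (k₁)/(k₂·C_A^0.5) = (k₁/k₂)·C_A^-0.5.
= (0.146) / (1.39×5.340^0.5) = 0.1460/3.212 = 0.0455.
The undesired path is higher order in A, so low C_A (CSTR or dilute feed) favours D.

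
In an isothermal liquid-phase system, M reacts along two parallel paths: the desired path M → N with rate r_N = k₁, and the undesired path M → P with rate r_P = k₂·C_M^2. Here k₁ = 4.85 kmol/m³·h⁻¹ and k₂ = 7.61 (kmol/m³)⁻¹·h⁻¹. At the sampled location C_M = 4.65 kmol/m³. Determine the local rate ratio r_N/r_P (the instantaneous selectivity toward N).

0.0295

S_{N/P} = r_N/r_P = (k₁)/(k₂·C_M^2) = (k₁/k₂)·C_M^-2.
= (4.85) / (7.61×4.650^2) = 4.850/164.5 = 0.0295.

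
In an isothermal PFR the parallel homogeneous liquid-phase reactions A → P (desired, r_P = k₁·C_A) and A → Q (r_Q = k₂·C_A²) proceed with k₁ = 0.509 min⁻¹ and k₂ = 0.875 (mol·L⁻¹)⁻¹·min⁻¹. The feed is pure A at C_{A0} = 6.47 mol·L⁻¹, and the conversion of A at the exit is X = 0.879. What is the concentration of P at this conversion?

0.955 mol·L⁻¹

C_A = C_{A0}(1−X) = 0.7829 mol·L⁻¹.
Along a PFR/batch, dC_P/dC_A = −r_P/(r_P+r_Q) = −k₁/(k₁+k₂·C_A).
Integrating from C_{A0} to C_A: C_P = (0.509/0.875)·ln[(0.509+0.875·6.47)/(0.509+0.875·0.783)] = 0.5817·ln(6.170/1.194) = 0.9554 mol·L⁻¹.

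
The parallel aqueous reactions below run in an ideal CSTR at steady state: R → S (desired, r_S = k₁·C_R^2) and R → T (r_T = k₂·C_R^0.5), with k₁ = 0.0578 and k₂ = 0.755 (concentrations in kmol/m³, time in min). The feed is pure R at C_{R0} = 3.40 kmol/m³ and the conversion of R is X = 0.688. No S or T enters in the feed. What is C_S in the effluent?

Exit C_R = C_{R0}(1−X) = 3.40×0.312 = 1.061 kmol/m³.
In a CSTR the entire volume is at exit conditions, so r_S = 0.0578×1.061^2 = 0.06504 and r_T = 0.755×1.061^0.5 = 0.7776.
Fraction of consumed R going to S: r_S/(r_S+r_T) = 0.07719.
C_S = 0.07719·C_{R0}·X = 0.07719×3.40×0.688 = 0.181 kmol/m³.

0.181 kmol/m³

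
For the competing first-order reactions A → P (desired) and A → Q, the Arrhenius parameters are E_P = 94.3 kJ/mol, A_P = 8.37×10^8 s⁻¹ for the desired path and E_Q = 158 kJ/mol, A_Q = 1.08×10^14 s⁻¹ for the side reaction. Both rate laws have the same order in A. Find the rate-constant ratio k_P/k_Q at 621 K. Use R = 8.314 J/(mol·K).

Since both paths have the same order in A, the concentration cancels and S_{P/Q} = k_P/k_Q = (A_P/A_Q)·exp[(E_Q−E_P)/(RT)].
(E_Q−E_P)/(RT) = (158−94.3)×10³/(8.314×621) = 63700/5163 = 12.34.
k_P/k_Q = (8.37×10^8/1.08×10^14)·exp(12.34) = 7.750×10^-6 × 2.282×10^5 = 1.77.
Since E_P < E_Q, lowering the temperature improves selectivity toward P.

1.77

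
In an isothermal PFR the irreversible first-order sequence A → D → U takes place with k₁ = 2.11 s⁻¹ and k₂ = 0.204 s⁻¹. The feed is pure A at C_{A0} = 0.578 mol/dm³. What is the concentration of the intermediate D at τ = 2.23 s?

0.400 mol/dm³

For first-order series with pure A initially, C_D(τ) = k₁C_{A0}/(k₂−k₁)·(e^(−k₁τ) − e^(−k₂τ)).
e^(−k₁τ) = e^(−2.11×2.23) = e^(−4.705) = 0.009047; e^(−k₂τ) = e^(−0.4549) = 0.6345.
C_D = 2.11×0.578/(0.204−2.11) × (0.009047−0.6345) = (-0.6399)×(-0.6255) = 0.4002 mol/dm³.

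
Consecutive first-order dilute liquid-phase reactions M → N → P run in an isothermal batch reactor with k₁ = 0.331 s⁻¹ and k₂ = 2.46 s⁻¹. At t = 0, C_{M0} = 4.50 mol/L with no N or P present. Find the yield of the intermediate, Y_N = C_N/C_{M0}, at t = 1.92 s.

Solving the coupled first-order balances gives C_N(t) = [k₁/(k₂−k₁)]·C_{M0}·(e^(−k₁t) − e^(−k₂t)).
e^(−k₁t) = e^(−0.331×1.92) = e^(−0.6355) = 0.5297; e^(−k₂t) = e^(−4.723) = 0.008887.
C_N = 0.331×4.50/(2.46−0.331) × (0.5297−0.008887) = 0.6996×0.5208 = 0.3643 mol/L.
Y_N = C_N/C_{M0} = 0.3643/4.50 = 0.0810.

0.0810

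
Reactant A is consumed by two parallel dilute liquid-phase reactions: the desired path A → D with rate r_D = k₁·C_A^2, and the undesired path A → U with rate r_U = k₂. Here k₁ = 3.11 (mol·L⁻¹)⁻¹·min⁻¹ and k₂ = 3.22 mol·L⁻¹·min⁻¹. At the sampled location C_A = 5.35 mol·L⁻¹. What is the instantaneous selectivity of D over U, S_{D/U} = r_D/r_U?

27.6

S_{D/U} = r_D/r_U = (k₁·C_A^2)/(k₂) = (k₁/k₂)·C_A^2.
= (3.11×5.350^2) / (3.22) = 89.02/3.220 = 27.6.
Since the desired path is higher order in A, keeping C_A high (PFR or concentrated feed) favours D.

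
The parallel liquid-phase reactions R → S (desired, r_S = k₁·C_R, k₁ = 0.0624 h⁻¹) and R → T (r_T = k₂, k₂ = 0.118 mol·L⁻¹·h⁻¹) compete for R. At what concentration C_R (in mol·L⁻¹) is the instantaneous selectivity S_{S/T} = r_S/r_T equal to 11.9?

S_{S/T} = (k₁/k₂)·C_R ⇒ C_R = S·k₂/k₁.
= 11.9×0.118/0.0624 = 22.5 mol·L⁻¹.

22.5 mol·L⁻¹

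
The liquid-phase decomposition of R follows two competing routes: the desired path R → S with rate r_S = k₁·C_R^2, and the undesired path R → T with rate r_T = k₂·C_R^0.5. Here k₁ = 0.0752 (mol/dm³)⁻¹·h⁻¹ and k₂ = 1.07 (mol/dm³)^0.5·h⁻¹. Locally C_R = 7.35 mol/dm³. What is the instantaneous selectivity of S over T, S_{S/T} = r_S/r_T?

S_{S/T} = r_S/r_T = (k₁·C_R^2)/(k₂·C_R^0.5) = (k₁/k₂)·C_R^1.5.
= (0.0752×7.350^2) / (1.07×7.350^0.5) = 4.062/2.901 = 1.40.

1.40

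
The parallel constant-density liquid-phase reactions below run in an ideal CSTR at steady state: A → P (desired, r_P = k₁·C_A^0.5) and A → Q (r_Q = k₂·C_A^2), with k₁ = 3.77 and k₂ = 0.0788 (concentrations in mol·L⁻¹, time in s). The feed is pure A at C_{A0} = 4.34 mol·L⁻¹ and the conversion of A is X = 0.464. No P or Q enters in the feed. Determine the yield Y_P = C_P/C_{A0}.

Exit C_A = C_{A0}(1−X) = 4.34×0.536 = 2.326 mol·L⁻¹.
In a CSTR the entire volume is at exit conditions, so r_P = 3.77×2.326^0.5 = 5.750 and r_Q = 0.0788×2.326^2 = 0.4264.
Fraction of consumed A going to P: r_P/(r_P+r_Q) = 0.9310.
C_P = 0.9310·C_{A0}·X = 0.9310×4.34×0.464 = 1.87 mol·L⁻¹; Y_P = C_P/C_{A0} = 0.432.

0.432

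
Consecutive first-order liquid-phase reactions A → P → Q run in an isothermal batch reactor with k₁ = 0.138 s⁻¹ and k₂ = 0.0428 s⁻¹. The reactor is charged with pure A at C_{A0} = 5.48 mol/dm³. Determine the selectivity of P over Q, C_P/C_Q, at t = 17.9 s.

1.51

For first-order series with pure A initially, C_P(t) = k₁C_{A0}/(k₂−k₁)·(e^(−k₁t) − e^(−k₂t)).
e^(−k₁t) = e^(−0.138×17.9) = e^(−2.470) = 0.08457; e^(−k₂t) = e^(−0.7661) = 0.4648.
C_P = 0.138×5.48/(0.0428−0.138) × (0.08457−0.4648) = (-7.944)×(-0.3802) = 3.021 mol/dm³.
C_A = C_{A0}e^(−k₁t) = 0.4634 mol/dm³, so C_Q = C_{A0}−C_A−C_P = 1.996 mol/dm³; C_P/C_Q = 1.51.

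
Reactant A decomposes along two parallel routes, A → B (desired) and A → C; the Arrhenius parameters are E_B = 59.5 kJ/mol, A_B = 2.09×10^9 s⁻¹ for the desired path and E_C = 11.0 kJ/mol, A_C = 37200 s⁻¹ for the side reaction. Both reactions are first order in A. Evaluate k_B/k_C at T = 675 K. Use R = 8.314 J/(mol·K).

Since both paths have the same order in A, the concentration cancels and S_{B/C} = k_B/k_C = (A_B/A_C)·exp[(E_C−E_B)/(RT)].
(E_C−E_B)/(RT) = (11.0−59.5)×10³/(8.314×675) = -48500/5612 = -8.642.
k_B/k_C = (2.09×10^9/37200)·exp(-8.642) = 56183 × 1.765×10^-4 = 9.92.

9.92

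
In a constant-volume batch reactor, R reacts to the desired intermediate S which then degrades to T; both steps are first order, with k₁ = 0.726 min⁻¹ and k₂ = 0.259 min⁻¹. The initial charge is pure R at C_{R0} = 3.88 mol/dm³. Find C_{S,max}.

At the optimum, C_{S,max}/C_{R0} = (k₁/k₂)^[k₂/(k₂−k₁)].
= (0.726/0.259)^(0.259/(0.259−0.726)) = (2.803)^(-0.5546) = 0.5646.
C_{S,max} = 0.5646×3.88 = 2.19 mol/dm³.

2.19 mol/dm³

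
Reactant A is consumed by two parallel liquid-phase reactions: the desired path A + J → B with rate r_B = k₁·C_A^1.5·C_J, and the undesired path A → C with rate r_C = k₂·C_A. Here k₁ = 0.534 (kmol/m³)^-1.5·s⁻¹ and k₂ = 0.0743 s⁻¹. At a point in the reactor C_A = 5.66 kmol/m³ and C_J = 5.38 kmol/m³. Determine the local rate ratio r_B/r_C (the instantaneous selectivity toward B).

92.0

S_{B/C} = r_B/r_C = (k₁·C_A^1.5·C_J)/(k₂·C_A) = (k₁/k₂)·C_A^0.5·C_J.
= (0.534×5.660^1.5×5.380) / (0.0743×5.660) = 38.69/0.4205 = 92.0.
Since the desired path is higher order in A, keeping C_A high (PFR or concentrated feed) favours B.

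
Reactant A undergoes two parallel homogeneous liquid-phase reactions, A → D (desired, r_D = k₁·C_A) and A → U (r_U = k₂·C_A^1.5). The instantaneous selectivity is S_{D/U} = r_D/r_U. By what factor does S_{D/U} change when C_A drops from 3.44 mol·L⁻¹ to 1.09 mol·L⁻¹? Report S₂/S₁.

1.78

S_{D/U} = (k₁/k₂)·C_A^-0.5, so S₂/S₁ = (C_{A,2}/C_{A,1})^-0.5.
= (1.09/3.44)^(-0.5) = (0.3169)^(-0.5) = 1.78.
Selectivity toward D rises as C_A falls — low-concentration operation is favoured.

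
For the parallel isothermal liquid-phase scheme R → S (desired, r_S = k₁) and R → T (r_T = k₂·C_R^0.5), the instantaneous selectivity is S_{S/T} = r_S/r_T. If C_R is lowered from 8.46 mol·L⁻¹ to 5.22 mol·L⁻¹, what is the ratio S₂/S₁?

S_{S/T} = (k₁/k₂)·C_R^-0.5, so S₂/S₁ = (C_{R,2}/C_{R,1})^-0.5.
= (5.22/8.46)^(-0.5) = (0.6170)^(-0.5) = 1.27.
Selectivity toward S rises as C_R falls — low-concentration operation is favoured.

1.27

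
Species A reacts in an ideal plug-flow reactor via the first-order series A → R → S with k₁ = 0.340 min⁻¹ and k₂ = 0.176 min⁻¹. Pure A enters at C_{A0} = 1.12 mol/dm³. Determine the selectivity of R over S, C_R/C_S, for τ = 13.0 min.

0.231

Solving the coupled first-order balances gives C_R(τ) = [k₁/(k₂−k₁)]·C_{A0}·(e^(−k₁τ) − e^(−k₂τ)).
e^(−k₁τ) = e^(−0.340×13.0) = e^(−4.420) = 0.01203; e^(−k₂τ) = e^(−2.288) = 0.1015.
C_R = 0.340×1.12/(0.176−0.340) × (0.01203−0.1015) = (-2.322)×(-0.08943) = 0.2077 mol/dm³.
C_A = C_{A0}e^(−k₁τ) = 0.01348 mol/dm³, so C_S = C_{A0}−C_A−C_R = 0.8989 mol/dm³; C_R/C_S = 0.231.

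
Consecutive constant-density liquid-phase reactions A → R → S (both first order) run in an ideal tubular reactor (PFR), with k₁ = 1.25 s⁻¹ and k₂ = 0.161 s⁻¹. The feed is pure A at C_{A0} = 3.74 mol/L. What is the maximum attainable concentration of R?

For a first-order series the maximum intermediate yield is C_{R,max}/C_{A0} = (k₁/k₂)^[k₂/(k₂−k₁)].
= (1.25/0.161)^(0.161/(0.161−1.25)) = (7.764)^(-0.1478) = 0.7386.
C_{R,max} = 0.7386×3.74 = 2.76 mol/L.

2.76 mol/L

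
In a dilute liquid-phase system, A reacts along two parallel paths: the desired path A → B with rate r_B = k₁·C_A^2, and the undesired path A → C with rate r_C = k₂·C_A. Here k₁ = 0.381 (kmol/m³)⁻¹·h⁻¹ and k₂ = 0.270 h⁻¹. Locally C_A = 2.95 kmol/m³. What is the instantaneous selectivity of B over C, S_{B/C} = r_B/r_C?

S_{B/C} = r_B/r_C = (k₁·C_A^2)/(k₂·C_A) = (k₁/k₂)·C_A.
= (0.381×2.950^2) / (0.270×2.950) = 3.316/0.7965 = 4.16.
Since the desired path is higher order in A, keeping C_A high (PFR or concentrated feed) favours B.

4.16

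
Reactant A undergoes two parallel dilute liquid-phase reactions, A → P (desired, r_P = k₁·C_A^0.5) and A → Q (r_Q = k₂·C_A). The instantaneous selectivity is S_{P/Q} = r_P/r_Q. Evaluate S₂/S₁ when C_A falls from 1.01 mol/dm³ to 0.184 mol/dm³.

2.34

S_{P/Q} = (k₁/k₂)·C_A^-0.5, so S₂/S₁ = (C_{A,2}/C_{A,1})^-0.5.
= (0.184/1.01)^(-0.5) = (0.1822)^(-0.5) = 2.34.
Selectivity toward P rises as C_A falls — low-concentration operation is favoured.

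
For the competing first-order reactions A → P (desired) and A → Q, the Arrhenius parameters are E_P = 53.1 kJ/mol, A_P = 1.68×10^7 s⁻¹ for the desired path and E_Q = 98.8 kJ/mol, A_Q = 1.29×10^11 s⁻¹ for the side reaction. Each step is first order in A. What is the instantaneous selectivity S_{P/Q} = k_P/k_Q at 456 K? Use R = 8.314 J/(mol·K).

Since both paths have the same order in A, the concentration cancels and S_{P/Q} = k_P/k_Q = (A_P/A_Q)·exp[(E_Q−E_P)/(RT)].
(E_Q−E_P)/(RT) = (98.8−53.1)×10³/(8.314×456) = 45700/3791 = 12.05.
k_P/k_Q = (1.68×10^7/1.29×10^11)·exp(12.05) = 1.302×10^-4 × 1.718×10^5 = 22.4.

22.4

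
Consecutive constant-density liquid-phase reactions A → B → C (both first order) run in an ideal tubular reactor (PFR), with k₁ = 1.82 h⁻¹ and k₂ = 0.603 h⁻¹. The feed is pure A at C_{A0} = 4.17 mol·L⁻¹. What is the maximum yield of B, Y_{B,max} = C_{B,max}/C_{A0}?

Evaluating C_B at τ_opt = ln(k₂/k₁)/(k₂−k₁) gives C_{B,max}/C_{A0} = (k₁/k₂)^[k₂/(k₂−k₁)].
= (1.82/0.603)^(0.603/(0.603−1.82)) = (3.018)^(-0.4955) = 0.5785.

0.578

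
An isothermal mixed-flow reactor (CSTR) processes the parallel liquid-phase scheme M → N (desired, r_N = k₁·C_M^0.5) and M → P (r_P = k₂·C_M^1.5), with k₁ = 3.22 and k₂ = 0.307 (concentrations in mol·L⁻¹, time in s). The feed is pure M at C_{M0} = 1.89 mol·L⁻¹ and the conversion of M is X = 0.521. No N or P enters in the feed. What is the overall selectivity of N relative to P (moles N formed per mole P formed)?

11.6

Exit C_M = C_{M0}(1−X) = 1.89×0.479 = 0.9053 mol·L⁻¹.
A CSTR operates uniformly at the exit composition, giving r_N = 3.064 and r_P = 0.2644 (each k·C_M^n at C_M = 0.9053).
Overall selectivity = C_N/C_P = r_Nτ/(r_Pτ) = r_N/r_P = 11.6.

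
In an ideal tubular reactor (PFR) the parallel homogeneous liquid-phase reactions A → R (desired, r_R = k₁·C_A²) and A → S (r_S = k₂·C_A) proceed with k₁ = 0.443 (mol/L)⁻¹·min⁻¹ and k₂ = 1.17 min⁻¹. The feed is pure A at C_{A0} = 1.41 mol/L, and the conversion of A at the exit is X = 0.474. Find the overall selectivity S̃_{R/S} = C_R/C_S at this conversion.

0.404

C_A = C_{A0}(1−X) = 0.7417 mol/L.
Along a PFR/batch, dC_S/dC_A = −r_S/(r_R+r_S) = −k₂/(k₂+k₁·C_A).
Integrating from C_{A0} to C_A: C_S = (1.17/0.443)·ln[(1.17+0.443·1.41)/(1.17+0.443·0.742)] = 2.641·ln(1.795/1.499) = 0.4762 mol/L.
Then C_R = (C_{A0}−C_A) − C_S = 0.6683 − 0.4762 = 0.1922 mol/L.
S̃_{R/S} = C_R/C_S = 0.1922/0.4762 = 0.404.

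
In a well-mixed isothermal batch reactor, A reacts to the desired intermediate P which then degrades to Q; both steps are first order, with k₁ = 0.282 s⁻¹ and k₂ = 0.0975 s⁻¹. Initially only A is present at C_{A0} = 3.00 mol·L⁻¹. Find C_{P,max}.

At the optimum, C_{P,max}/C_{A0} = (k₁/k₂)^[k₂/(k₂−k₁)].
= (0.282/0.0975)^(0.0975/(0.0975−0.282)) = (2.892)^(-0.5285) = 0.5705.
C_{P,max} = 0.5705×3.00 = 1.71 mol·L⁻¹.

1.71 mol·L⁻¹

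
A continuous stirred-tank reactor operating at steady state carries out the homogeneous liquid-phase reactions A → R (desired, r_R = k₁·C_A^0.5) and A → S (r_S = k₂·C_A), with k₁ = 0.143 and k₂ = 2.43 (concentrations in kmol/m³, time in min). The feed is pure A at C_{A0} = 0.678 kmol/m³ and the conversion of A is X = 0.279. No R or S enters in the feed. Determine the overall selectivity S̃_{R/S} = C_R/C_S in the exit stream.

Exit C_A = C_{A0}(1−X) = 0.678×0.721 = 0.4888 kmol/m³.
Rates in a CSTR are evaluated at the outlet concentration: r_R = 0.143×0.4888^0.5 = 0.09998, r_S = 2.43×0.4888 = 1.188.
Overall selectivity = C_R/C_S = r_Rτ/(r_Sτ) = r_R/r_S = 0.0842.

0.0842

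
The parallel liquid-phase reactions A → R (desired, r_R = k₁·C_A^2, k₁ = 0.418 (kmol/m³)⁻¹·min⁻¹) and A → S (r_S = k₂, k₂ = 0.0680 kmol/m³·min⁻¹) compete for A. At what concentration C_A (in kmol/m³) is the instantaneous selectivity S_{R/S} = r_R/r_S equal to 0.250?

S_{R/S} = (k₁/k₂)·C_A^2 ⇒ C_A = (S·k₂/k₁)^(0.5).
= (0.250×0.0680/0.418)^(0.5) = (0.04067)^(0.5) = 0.202 kmol/m³.

0.202 kmol/m³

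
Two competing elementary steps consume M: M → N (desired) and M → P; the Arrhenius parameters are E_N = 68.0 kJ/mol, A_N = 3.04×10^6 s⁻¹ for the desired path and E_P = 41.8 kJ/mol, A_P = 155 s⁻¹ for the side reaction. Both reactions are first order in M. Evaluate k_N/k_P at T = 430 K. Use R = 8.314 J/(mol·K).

12.9

With equal orders, S_{N/P} = k_N/k_P = (A_N/A_P)·exp[(E_P−E_N)/(RT)].
(E_P−E_N)/(RT) = (41.8−68.0)×10³/(8.314×430) = -26200/3575 = -7.329.
k_N/k_P = (3.04×10^6/155)·exp(-7.329) = 19613 × 6.565×10^-4 = 12.9.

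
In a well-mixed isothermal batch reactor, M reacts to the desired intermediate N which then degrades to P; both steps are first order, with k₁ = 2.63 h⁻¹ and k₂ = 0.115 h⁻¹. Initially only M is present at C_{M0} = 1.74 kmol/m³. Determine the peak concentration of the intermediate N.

1.51 kmol/m³

Evaluating C_N at t_opt = ln(k₂/k₁)/(k₂−k₁) gives C_{N,max}/C_{M0} = (k₁/k₂)^[k₂/(k₂−k₁)].
= (2.63/0.115)^(0.115/(0.115−2.63)) = (22.87)^(-0.04573) = 0.8667.
C_{N,max} = 0.8667×1.74 = 1.51 kmol/m³.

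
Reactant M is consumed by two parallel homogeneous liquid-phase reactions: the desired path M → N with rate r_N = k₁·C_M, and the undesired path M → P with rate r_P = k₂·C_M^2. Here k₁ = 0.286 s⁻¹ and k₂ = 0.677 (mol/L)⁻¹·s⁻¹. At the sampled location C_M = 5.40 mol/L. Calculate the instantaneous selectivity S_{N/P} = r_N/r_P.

S_{N/P} = r_N/r_P = (k₁·C_M)/(k₂·C_M^2) = (k₁/k₂)·C_M⁻¹.
= (0.286×5.400) / (0.677×5.400^2) = 1.544/19.74 = 0.0782.
The undesired path is higher order in M, so low C_M (CSTR or dilute feed) favours N.

0.0782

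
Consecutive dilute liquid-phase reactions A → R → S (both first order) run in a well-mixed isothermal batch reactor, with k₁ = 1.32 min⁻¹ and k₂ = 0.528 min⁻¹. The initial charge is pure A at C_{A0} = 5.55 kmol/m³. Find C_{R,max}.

At the optimum, C_{R,max}/C_{A0} = (k₁/k₂)^[k₂/(k₂−k₁)].
= (1.32/0.528)^(0.528/(0.528−1.32)) = (2.500)^(-0.6667) = 0.5429.
C_{R,max} = 0.5429×5.55 = 3.01 kmol/m³.

3.01 kmol/m³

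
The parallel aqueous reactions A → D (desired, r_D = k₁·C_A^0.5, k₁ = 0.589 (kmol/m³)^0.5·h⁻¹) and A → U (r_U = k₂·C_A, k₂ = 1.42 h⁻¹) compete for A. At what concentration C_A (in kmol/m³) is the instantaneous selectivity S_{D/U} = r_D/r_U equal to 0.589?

0.496 kmol/m³

S_{D/U} = (k₁/k₂)·C_A^-0.5 ⇒ C_A = (S·k₂/k₁)^(-2).
= (0.589×1.42/0.589)^(-2) = (1.420)^(-2) = 0.496 kmol/m³.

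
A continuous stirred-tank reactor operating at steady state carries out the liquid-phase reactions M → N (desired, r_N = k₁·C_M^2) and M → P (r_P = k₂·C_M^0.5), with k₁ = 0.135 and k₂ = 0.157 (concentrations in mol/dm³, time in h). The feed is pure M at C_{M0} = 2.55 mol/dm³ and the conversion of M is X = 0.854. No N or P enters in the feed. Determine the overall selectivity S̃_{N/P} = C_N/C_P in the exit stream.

0.195

Exit C_M = C_{M0}(1−X) = 2.55×0.146 = 0.3723 mol/dm³.
In a CSTR the entire volume is at exit conditions, so r_N = 0.135×0.3723^2 = 0.01871 and r_P = 0.157×0.3723^0.5 = 0.09580.
Overall selectivity = C_N/C_P = r_Nτ/(r_Pτ) = r_N/r_P = 0.195.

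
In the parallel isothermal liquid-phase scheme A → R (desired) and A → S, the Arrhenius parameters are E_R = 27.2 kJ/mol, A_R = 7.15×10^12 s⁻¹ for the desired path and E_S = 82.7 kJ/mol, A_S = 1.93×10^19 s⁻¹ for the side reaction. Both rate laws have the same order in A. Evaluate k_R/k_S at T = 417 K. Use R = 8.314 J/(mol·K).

Since both paths have the same order in A, the concentration cancels and S_{R/S} = k_R/k_S = (A_R/A_S)·exp[(E_S−E_R)/(RT)].
(E_S−E_R)/(RT) = (82.7−27.2)×10³/(8.314×417) = 55500/3467 = 16.01.
k_R/k_S = (7.15×10^12/1.93×10^19)·exp(16.01) = 3.705×10^-7 × 8.961×10^6 = 3.32.
Since E_R < E_S, lowering the temperature improves selectivity toward R.

3.32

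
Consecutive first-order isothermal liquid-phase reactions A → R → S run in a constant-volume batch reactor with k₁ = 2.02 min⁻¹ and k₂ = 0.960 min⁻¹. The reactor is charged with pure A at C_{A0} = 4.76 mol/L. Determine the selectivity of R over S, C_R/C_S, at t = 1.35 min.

0.738

The intermediate concentration in a first-order A→B→C sequence is C_R = k₁C_{A0}(e^(−k₁t) − e^(−k₂t))/(k₂−k₁).
e^(−k₁t) = e^(−2.02×1.35) = e^(−2.727) = 0.06542; e^(−k₂t) = e^(−1.296) = 0.2736.
C_R = 2.02×4.76/(0.960−2.02) × (0.06542−0.2736) = (-9.071)×(-0.2082) = 1.889 mol/L.
C_A = C_{A0}e^(−k₁t) = 0.3114 mol/L, so C_S = C_{A0}−C_A−C_R = 2.560 mol/L; C_R/C_S = 0.738.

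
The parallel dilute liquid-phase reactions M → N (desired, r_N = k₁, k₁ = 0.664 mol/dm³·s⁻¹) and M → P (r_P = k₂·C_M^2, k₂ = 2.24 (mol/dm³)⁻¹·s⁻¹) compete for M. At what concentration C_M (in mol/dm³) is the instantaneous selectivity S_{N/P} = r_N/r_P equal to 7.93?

0.193 mol/dm³

S_{N/P} = (k₁/k₂)·C_M^-2 ⇒ C_M = (S·k₂/k₁)^(-0.5).
= (7.93×2.24/0.664)^(-0.5) = (26.75)^(-0.5) = 0.193 mol/dm³.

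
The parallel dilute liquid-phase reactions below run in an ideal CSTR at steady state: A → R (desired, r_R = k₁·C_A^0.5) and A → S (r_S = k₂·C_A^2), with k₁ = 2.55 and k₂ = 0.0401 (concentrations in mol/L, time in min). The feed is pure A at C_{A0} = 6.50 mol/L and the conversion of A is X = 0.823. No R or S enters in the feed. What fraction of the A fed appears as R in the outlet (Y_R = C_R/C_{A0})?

Exit C_A = C_{A0}(1−X) = 6.50×0.177 = 1.151 mol/L.
A CSTR operates uniformly at the exit composition, giving r_R = 2.735 and r_S = 0.05308 (each k·C_A^n at C_A = 1.151).
Fraction of consumed A going to R: r_R/(r_R+r_S) = 0.9810.
C_R = 0.9810·C_{A0}·X = 0.9810×6.50×0.823 = 5.25 mol/L; Y_R = C_R/C_{A0} = 0.807.

0.807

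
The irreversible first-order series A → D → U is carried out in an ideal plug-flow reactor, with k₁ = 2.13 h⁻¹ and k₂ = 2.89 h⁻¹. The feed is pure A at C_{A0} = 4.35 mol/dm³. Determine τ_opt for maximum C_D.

The intermediate peaks when r₁ = r₂, i.e. k₁e^(−k₁τ) = k₂e^(−k₂τ), giving τ_opt = ln(k₂/k₁)/(k₂−k₁).
= ln(2.89/2.13)/(2.89−2.13) = ln(1.357)/0.7600 = 0.3051/0.7600 = 0.401 h.

0.401 h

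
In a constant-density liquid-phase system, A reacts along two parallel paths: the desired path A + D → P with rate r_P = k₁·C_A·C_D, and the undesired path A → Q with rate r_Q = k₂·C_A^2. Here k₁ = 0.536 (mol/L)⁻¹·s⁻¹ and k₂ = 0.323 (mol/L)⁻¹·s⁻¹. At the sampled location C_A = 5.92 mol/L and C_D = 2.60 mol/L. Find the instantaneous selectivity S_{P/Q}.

0.729

S_{P/Q} = r_P/r_Q = (k₁·C_A·C_D)/(k₂·C_A^2) = (k₁/k₂)·C_A⁻¹·C_D.
= (0.536×5.920×2.600) / (0.323×5.920^2) = 8.250/11.32 = 0.729.
The undesired path is higher order in A, so low C_A (CSTR or dilute feed) favours P.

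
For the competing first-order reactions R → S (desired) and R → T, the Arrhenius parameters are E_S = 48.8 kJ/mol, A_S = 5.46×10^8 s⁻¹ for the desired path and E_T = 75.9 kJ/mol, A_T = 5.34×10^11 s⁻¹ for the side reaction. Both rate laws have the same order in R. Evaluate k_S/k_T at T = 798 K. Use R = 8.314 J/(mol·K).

k_S/k_T = (A_S/A_T)·exp[−(E_S−E_T)/(RT)] = (A_S/A_T)·exp[(E_T−E_S)/(RT)].
(E_T−E_S)/(RT) = (75.9−48.8)×10³/(8.314×798) = 27100/6635 = 4.085.
k_S/k_T = (5.46×10^8/5.34×10^11)·exp(4.085) = 0.001022 × 59.42 = 0.0608.
Since E_S < E_T, lowering the temperature improves selectivity toward S.

0.0608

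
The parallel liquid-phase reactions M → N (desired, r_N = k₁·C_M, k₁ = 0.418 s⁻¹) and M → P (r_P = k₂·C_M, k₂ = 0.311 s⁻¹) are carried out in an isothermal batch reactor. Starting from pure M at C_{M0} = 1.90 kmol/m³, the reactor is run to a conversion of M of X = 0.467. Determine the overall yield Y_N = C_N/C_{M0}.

0.268

C_M = C_{M0}(1−X) = 1.013 kmol/m³.
Both paths are first order in M, so the instantaneous fraction to N is constant: dC_N/d(−C_M) = k₁/(k₁+k₂) = 0.5734.
C_N = 0.5734·(C_{M0}−C_M) = 0.5734×0.8873 = 0.509 kmol/m³.
Y_N = C_N/C_{M0} = 0.5088/1.90 = 0.268.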